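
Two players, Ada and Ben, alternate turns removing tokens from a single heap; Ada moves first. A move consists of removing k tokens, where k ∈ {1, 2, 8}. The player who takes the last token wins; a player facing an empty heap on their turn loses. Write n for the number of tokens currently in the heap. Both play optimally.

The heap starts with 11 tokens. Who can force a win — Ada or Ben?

Use the standard recursion: the mover loses at a terminal position; elsewhere, the mover wins exactly when some move hands the opponent an L position.
n=0: no move → L
n=1: can move to 0, which is L ⇒ W
n=2: can move to 0, which is L ⇒ W
n=3: moves to 2(W), 1(W); every one is W ⇒ L
n=4: can move to 3, which is L ⇒ W
n=5: can move to 3, which is L ⇒ W
n=6: moves to 5(W), 4(W); every one is W ⇒ L
n=7: can move to 6, which is L ⇒ W
n=8: can move to 6, which is L ⇒ W
n=9: moves to 8(W), 7(W), 1(W); every one is W ⇒ L
n=10: can move to 9, which is L ⇒ W
n=11: can move to 9, which is L ⇒ W
From 11 Ada can remove 2, leaving 9, reaching an L position.

Ada wins.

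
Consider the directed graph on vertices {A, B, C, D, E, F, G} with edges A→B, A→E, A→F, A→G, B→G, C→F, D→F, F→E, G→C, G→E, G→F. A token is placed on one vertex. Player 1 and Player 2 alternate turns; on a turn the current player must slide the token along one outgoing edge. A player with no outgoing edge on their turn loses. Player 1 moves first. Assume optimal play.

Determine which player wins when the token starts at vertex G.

Player 1 wins.

Classify positions by backward induction: terminal positions (no move available) are L. From any other position, the mover wins iff some move reaches an L.
Every edge goes from a vertex to one that appears earlier in the order E, F, C, G, D, B, A, so processing vertices in that order labels each vertex after all of its successors.
E: no outgoing edge → L
F: W (go to E, an L position)
C: L (sole option F(W) is W)
G: W (go to C, an L position)
D: L (sole option F(W) is W)
B: L (sole option G(W) is W)
A: W (go to B, an L position)
The starting position G is W: Player 1 should move to C, handing over an L position.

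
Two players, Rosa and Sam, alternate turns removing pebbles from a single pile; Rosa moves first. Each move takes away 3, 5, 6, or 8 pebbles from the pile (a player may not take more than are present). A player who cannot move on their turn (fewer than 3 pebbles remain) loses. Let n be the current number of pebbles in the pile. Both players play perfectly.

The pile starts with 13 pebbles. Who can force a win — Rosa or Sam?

Sam wins.

Use the standard recursion: the mover loses at a terminal position; elsewhere, the mover wins exactly when some move hands the opponent an L position.
n=0: no move → L
n=1: no move → L
n=2: no move → L
n=3: can move to 0, which is L ⇒ W
n=4: can move to 1, which is L ⇒ W
n=5: can move to 2, which is L ⇒ W
n=6: can move to 1, which is L ⇒ W
n=7: can move to 2, which is L ⇒ W
n=8: can move to 2, which is L ⇒ W
n=9: can move to 1, which is L ⇒ W
n=10: can move to 2, which is L ⇒ W
n=11: moves to 8(W), 6(W), 5(W), 3(W); every one is W ⇒ L
n=12: moves to 9(W), 7(W), 6(W), 4(W); every one is W ⇒ L
n=13: moves to 10(W), 8(W), 7(W), 5(W); every one is W ⇒ L
The starting position 13 is L: whatever Rosa does, the opponent receives a W position.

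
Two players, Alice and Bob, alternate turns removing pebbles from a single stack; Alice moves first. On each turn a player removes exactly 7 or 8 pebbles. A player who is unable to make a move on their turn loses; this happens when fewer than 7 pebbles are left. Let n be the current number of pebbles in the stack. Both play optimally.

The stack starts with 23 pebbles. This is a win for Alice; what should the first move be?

Label each position W (a win for the player to move) or L (a loss). A position with no legal move is L; any other position is W exactly when some move reaches an L, and L when every move reaches a W.
n=0: no move → L
n=1: no move → L
n=2: no move → L
n=3: no move → L
n=4: no move → L
n=5: no move → L
n=6: no move → L
n=7: W (go to 0, an L position)
n=8: W (go to 1, an L position)
n=9: W (go to 2, an L position)
n=10: W (go to 3, an L position)
n=11: W (go to 4, an L position)
n=12: W (go to 5, an L position)
n=13: W (go to 6, an L position)
n=14: W (go to 6, an L position)
n=15: L (options 8(W), 7(W) are all W)
n=16: L (options 9(W), 8(W) are all W)
n=17: L (options 10(W), 9(W) are all W)
n=18: L (options 11(W), 10(W) are all W)
n=19: L (options 12(W), 11(W) are all W)
n=20: L (options 13(W), 12(W) are all W)
n=21: L (options 14(W), 13(W) are all W)
n=22: W (go to 15, an L position)
n=23: W (go to 16, an L position)
From 23, the L positions reachable in one move are: 16, 15. Any move reaching one of these is winning.

Remove 7, leaving 16.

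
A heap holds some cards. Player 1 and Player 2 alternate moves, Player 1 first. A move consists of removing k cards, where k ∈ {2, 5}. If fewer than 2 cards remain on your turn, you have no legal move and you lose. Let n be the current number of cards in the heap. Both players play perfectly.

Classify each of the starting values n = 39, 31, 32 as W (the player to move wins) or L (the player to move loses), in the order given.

39: L, 31: W, 32: L

Work bottom-up. With no move the player to move loses. Otherwise the position is W if at least one move leads to an L position for the opponent, and L if every move leads to a W.
n=0: no move → L
n=1: no move → L
n=2: can move to 0, which is L ⇒ W
n=3: can move to 1, which is L ⇒ W
n=4: the only move is to 2(W), a W ⇒ L
n=5: can move to 0, which is L ⇒ W
n=6: can move to 4, which is L ⇒ W
n=7: moves to 5(W), 2(W); every one is W ⇒ L
n=8: moves to 6(W), 3(W); every one is W ⇒ L
n=9: can move to 7, which is L ⇒ W
n=10: can move to 8, which is L ⇒ W
n=11: moves to 9(W), 6(W); every one is W ⇒ L
n=12: can move to 7, which is L ⇒ W
n=13: can move to 11, which is L ⇒ W
n=14: moves to 12(W), 9(W); every one is W ⇒ L
n=15: moves to 13(W), 10(W); every one is W ⇒ L
n=16: can move to 14, which is L ⇒ W
n=17: can move to 15, which is L ⇒ W
n=18: moves to 16(W), 13(W); every one is W ⇒ L
n=19: can move to 14, which is L ⇒ W
n=20: can move to 18, which is L ⇒ W
n=21: moves to 19(W), 16(W); every one is W ⇒ L
n=22: moves to 20(W), 17(W); every one is W ⇒ L
n=23: can move to 21, which is L ⇒ W
n=24: can move to 22, which is L ⇒ W
n=25: moves to 23(W), 20(W); every one is W ⇒ L
n=26: can move to 21, which is L ⇒ W
n=27: can move to 25, which is L ⇒ W
n=28: moves to 26(W), 23(W); every one is W ⇒ L
n=29: moves to 27(W), 24(W); every one is W ⇒ L
n=30: can move to 28, which is L ⇒ W
n=31: can move to 29, which is L ⇒ W
n=32: moves to 30(W), 27(W); every one is W ⇒ L
n=33: can move to 28, which is L ⇒ W
n=34: can move to 32, which is L ⇒ W
n=35: moves to 33(W), 30(W); every one is W ⇒ L
n=36: moves to 34(W), 31(W); every one is W ⇒ L
n=37: can move to 35, which is L ⇒ W
n=38: can move to 36, which is L ⇒ W
n=39: moves to 37(W), 34(W); every one is W ⇒ L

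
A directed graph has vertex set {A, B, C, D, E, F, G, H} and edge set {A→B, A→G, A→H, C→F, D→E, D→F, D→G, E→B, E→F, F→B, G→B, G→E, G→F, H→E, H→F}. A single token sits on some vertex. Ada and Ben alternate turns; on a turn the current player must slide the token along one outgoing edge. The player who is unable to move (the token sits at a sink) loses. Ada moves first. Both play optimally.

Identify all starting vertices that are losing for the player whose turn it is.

Compute win/loss labels from the base case upward. A position with no move is L. Any other position is W if it can reach an L in one move, else L.
Every edge goes from a vertex to one that appears earlier in the order B, F, E, H, G, C, D, A, so processing vertices in that order labels each vertex after all of its successors.
B: no outgoing edge → L
F: can move to B, which is L ⇒ W
E: can move to B, which is L ⇒ W
H: moves to E(W), F(W); every one is W ⇒ L
G: can move to B, which is L ⇒ W
C: the only move is to F(W), a W ⇒ L
D: moves to G(W), E(W), F(W); every one is W ⇒ L
A: can move to H, which is L ⇒ W
The losing starting vertices are exactly the entries labelled L in this table (4 of them).

B, C, D, H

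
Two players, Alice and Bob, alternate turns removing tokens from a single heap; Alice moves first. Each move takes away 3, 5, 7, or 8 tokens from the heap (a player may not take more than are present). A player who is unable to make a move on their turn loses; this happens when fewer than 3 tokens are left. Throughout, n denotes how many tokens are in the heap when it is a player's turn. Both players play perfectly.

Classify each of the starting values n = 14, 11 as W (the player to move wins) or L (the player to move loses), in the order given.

Build the W/L table. Terminal = L. A non-terminal position is W if it has a move to some L; otherwise it is L.
n=0: no move → L
n=1: no move → L
n=2: no move → L
n=3: →0(L), so W
n=4: →1(L), so W
n=5: →2(L), so W
n=6: →1(L), so W
n=7: →2(L), so W
n=8: →1(L), so W
n=9: →2(L), so W
n=10: →2(L), so W
n=11: →8(W), 6(W), 4(W), 3(W) — all W, so L
n=12: →9(W), 7(W), 5(W), 4(W) — all W, so L
n=13: →10(W), 8(W), 6(W), 5(W) — all W, so L
n=14: →11(L), so W

14: W, 11: L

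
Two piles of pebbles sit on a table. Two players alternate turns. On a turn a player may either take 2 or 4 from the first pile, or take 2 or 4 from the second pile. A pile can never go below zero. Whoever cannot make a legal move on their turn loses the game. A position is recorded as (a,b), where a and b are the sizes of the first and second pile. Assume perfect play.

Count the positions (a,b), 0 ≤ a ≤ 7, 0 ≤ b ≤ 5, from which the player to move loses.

16

Positions with no move are L. A position that does have a move is losing for the player to move precisely when every available move leads to a winning position for the opponent. Fill in the labels:
Every move lowers a or b (never raises either), so fill the grid row by row in increasing a, and left to right within a row: each cell's successors are then already labelled.
      b=0  b=1  b=2  b=3  b=4  b=5
a=0:    L    L    W    W    W    W
a=1:    L    L    W    W    W    W
a=2:    W    W    L    L    W    W
a=3:    W    W    L    L    W    W
a=4:    W    W    W    W    L    L
a=5:    W    W    W    W    L    L
a=6:    L    L    W    W    W    W
a=7:    L    L    W    W    W    W
Cells with no legal move (terminal, hence L): (0,0), (0,1), (1,0), (1,1).
The remaining L cells, each justified by listing all of its moves:
(2,2): L (options (0,2)(W), (2,0)(W) are all W)
(2,3): L (options (0,3)(W), (2,1)(W) are all W)
(3,2): L (options (1,2)(W), (3,0)(W) are all W)
(3,3): L (options (1,3)(W), (3,1)(W) are all W)
(4,4): L (options (2,4)(W), (0,4)(W), (4,2)(W), (4,0)(W) are all W)
(4,5): L (options (2,5)(W), (0,5)(W), (4,3)(W), (4,1)(W) are all W)
(5,4): L (options (3,4)(W), (1,4)(W), (5,2)(W), (5,0)(W) are all W)
(5,5): L (options (3,5)(W), (1,5)(W), (5,3)(W), (5,1)(W) are all W)
(6,0): L (options (4,0)(W), (2,0)(W) are all W)
(6,1): L (options (4,1)(W), (2,1)(W) are all W)
(7,0): L (options (5,0)(W), (3,0)(W) are all W)
(7,1): L (options (5,1)(W), (3,1)(W) are all W)
Every other cell has at least one move into one of the L cells above, so it is W.
L cells per row: a=0: 2, a=1: 2, a=2: 2, a=3: 2, a=4: 2, a=5: 2, a=6: 2, a=7: 2; total 16.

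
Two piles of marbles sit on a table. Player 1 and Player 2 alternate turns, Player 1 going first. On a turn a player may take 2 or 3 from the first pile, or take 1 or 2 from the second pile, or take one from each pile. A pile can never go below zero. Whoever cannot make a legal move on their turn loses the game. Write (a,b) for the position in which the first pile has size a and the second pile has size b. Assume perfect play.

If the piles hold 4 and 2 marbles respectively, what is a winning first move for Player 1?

Positions with no move are L. A position that does have a move is losing for the player to move precisely when every available move leads to a winning position for the opponent. Fill in the labels:
No move ever increases a pile, so every position that can arise here has a ≤ 4 and b ≤ 2; it is enough to label the cells with 0 ≤ a ≤ 4 and 0 ≤ b ≤ 2.
Every move lowers a or b (never raises either), so fill the grid row by row in increasing a, and left to right within a row: each cell's successors are then already labelled.
      b=0  b=1  b=2
a=0:    L    W    W
a=1:    L    W    W
a=2:    W    W    L
a=3:    W    L    W
a=4:    W    L    W
Cells with no legal move (terminal, hence L): (0,0), (1,0).
The remaining L cells, each justified by listing all of its moves:
(2,2): only reaches (0,2)(W), (2,1)(W), (2,0)(W), (1,1)(W), all W → L
(3,1): only reaches (1,1)(W), (0,1)(W), (3,0)(W), (2,0)(W), all W → L
(4,1): only reaches (2,1)(W), (1,1)(W), (4,0)(W), (3,0)(W), all W → L
Every other cell has at least one move into one of the L cells above, so it is W.
From (4,2), the L positions reachable in one move are: (2,2), (4,1), (3,1). Any move reaching one of these is winning.

Move to (2,2).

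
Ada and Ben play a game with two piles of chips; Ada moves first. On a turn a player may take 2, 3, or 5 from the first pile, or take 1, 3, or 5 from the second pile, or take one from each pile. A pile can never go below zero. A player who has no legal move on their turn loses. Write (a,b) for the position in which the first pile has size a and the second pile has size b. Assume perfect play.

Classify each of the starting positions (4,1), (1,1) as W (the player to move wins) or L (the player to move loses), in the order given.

(4,1): L, (1,1): W

Compute win/loss labels from the base case upward. A position with no move is L. Any other position is W if it can reach an L in one move, else L.
No move ever increases a pile, so every position that can arise here has a ≤ 4 and b ≤ 1; it is enough to label the cells with 0 ≤ a ≤ 4 and 0 ≤ b ≤ 1.
Every move lowers a or b (never raises either), so fill the grid row by row in increasing a, and left to right within a row: each cell's successors are then already labelled.
      b=0  b=1
a=0:    L    W
a=1:    L    W
a=2:    W    W
a=3:    W    L
a=4:    W    L
Cells with no legal move (terminal, hence L): (0,0), (1,0).
The remaining L cells, each justified by listing all of its moves:
(3,1): only reaches (1,1)(W), (0,1)(W), (3,0)(W), (2,0)(W), all W → L
(4,1): only reaches (2,1)(W), (1,1)(W), (4,0)(W), (3,0)(W), all W → L
Every other cell has at least one move into one of the L cells above, so it is W.
(4,1): one of the L cells justified above, so L
(1,1): the move to (1,0) reaches an L cell, so W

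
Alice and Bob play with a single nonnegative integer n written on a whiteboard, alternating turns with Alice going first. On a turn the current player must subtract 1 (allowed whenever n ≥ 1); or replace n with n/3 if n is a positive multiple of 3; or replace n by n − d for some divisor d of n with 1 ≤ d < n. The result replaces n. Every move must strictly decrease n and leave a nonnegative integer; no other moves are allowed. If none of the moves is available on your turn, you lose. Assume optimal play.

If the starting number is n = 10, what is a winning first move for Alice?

Move to 5.

Work bottom-up. With no move the player to move loses. Otherwise the position is W if at least one move leads to an L position for the opponent, and L if every move leads to a W.
n=0: no move → L
n=1: W (go to 0, an L position)
n=2: L (sole option 1(W) is W)
n=3: W (go to 2, an L position)
n=4: W (go to 2, an L position)
n=5: L (sole option 4(W) is W)
n=6: W (go to 2, an L position)
n=7: L (sole option 6(W) is W)
n=8: W (go to 7, an L position)
n=9: L (options 3(W), 6(W), 8(W) are all W)
n=10: W (go to 5, an L position)
From 10, the L positions reachable in one move are: 5, 9. Any move reaching one of these is winning.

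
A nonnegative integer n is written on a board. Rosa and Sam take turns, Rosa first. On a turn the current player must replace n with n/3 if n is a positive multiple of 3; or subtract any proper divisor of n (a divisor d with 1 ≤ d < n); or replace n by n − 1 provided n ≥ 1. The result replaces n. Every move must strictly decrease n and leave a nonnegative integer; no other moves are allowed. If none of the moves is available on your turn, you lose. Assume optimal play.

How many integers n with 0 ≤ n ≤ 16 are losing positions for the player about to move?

Positions with no move are L. A position that does have a move is losing for the player to move precisely when every available move leads to a winning position for the opponent. Fill in the labels:
n=0: no move → L
n=1: can move to 0, which is L ⇒ W
n=2: the only move is to 1(W), a W ⇒ L
n=3: can move to 2, which is L ⇒ W
n=4: can move to 2, which is L ⇒ W
n=5: the only move is to 4(W), a W ⇒ L
n=6: can move to 2, which is L ⇒ W
n=7: the only move is to 6(W), a W ⇒ L
n=8: can move to 7, which is L ⇒ W
n=9: moves to 3(W), 6(W), 8(W); every one is W ⇒ L
n=10: can move to 5, which is L ⇒ W
n=11: the only move is to 10(W), a W ⇒ L
n=12: can move to 9, which is L ⇒ W
n=13: the only move is to 12(W), a W ⇒ L
n=14: can move to 7, which is L ⇒ W
n=15: can move to 5, which is L ⇒ W
n=16: moves to 8(W), 12(W), 14(W), 15(W); every one is W ⇒ L
L entries with 0 ≤ n ≤ 16: n = 0, 2, 5, 7, 9, 11, 13, 16; that makes 8.

8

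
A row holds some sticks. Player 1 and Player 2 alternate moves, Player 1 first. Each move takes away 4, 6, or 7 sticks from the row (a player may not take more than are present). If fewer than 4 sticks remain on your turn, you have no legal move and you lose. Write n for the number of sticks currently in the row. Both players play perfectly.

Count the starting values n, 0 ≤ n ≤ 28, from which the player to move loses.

Compute win/loss labels from the base case upward. A position with no move is L. Any other position is W if it can reach an L in one move, else L.
n=0: no move → L
n=1: no move → L
n=2: no move → L
n=3: no move → L
n=4: W (go to 0, an L position)
n=5: W (go to 1, an L position)
n=6: W (go to 2, an L position)
n=7: W (go to 3, an L position)
n=8: W (go to 2, an L position)
n=9: W (go to 3, an L position)
n=10: W (go to 3, an L position)
n=11: L (options 7(W), 5(W), 4(W) are all W)
n=12: L (options 8(W), 6(W), 5(W) are all W)
n=13: L (options 9(W), 7(W), 6(W) are all W)
n=14: L (options 10(W), 8(W), 7(W) are all W)
n=15: W (go to 11, an L position)
n=16: W (go to 12, an L position)
n=17: W (go to 13, an L position)
n=18: W (go to 14, an L position)
n=19: W (go to 13, an L position)
n=20: W (go to 14, an L position)
n=21: W (go to 14, an L position)
n=22: L (options 18(W), 16(W), 15(W) are all W)
n=23: L (options 19(W), 17(W), 16(W) are all W)
n=24: L (options 20(W), 18(W), 17(W) are all W)
n=25: L (options 21(W), 19(W), 18(W) are all W)
n=26: W (go to 22, an L position)
n=27: W (go to 23, an L position)
n=28: W (go to 24, an L position)
L entries with 0 ≤ n ≤ 28: n = 0, 1, 2, 3, 11, 12, 13, 14, 22, 23, 24, 25; that makes 12.

12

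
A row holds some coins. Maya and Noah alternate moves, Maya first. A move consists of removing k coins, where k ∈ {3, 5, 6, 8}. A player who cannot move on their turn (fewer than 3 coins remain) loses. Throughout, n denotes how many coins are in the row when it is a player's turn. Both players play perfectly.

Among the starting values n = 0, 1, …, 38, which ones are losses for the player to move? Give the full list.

0, 1, 2, 11, 12, 13, 22, 23, 24, 33, 34, 35

Use the standard recursion: the mover loses at a terminal position; elsewhere, the mover wins exactly when some move hands the opponent an L position.
n=0: no move → L
n=1: no move → L
n=2: no move → L
n=3: can move to 0, which is L ⇒ W
n=4: can move to 1, which is L ⇒ W
n=5: can move to 2, which is L ⇒ W
n=6: can move to 1, which is L ⇒ W
n=7: can move to 2, which is L ⇒ W
n=8: can move to 2, which is L ⇒ W
n=9: can move to 1, which is L ⇒ W
n=10: can move to 2, which is L ⇒ W
n=11: moves to 8(W), 6(W), 5(W), 3(W); every one is W ⇒ L
n=12: moves to 9(W), 7(W), 6(W), 4(W); every one is W ⇒ L
n=13: moves to 10(W), 8(W), 7(W), 5(W); every one is W ⇒ L
n=14: can move to 11, which is L ⇒ W
n=15: can move to 12, which is L ⇒ W
n=16: can move to 13, which is L ⇒ W
n=17: can move to 12, which is L ⇒ W
n=18: can move to 13, which is L ⇒ W
n=19: can move to 13, which is L ⇒ W
n=20: can move to 12, which is L ⇒ W
n=21: can move to 13, which is L ⇒ W
n=22: moves to 19(W), 17(W), 16(W), 14(W); every one is W ⇒ L
n=23: moves to 20(W), 18(W), 17(W), 15(W); every one is W ⇒ L
n=24: moves to 21(W), 19(W), 18(W), 16(W); every one is W ⇒ L
n=25: can move to 22, which is L ⇒ W
n=26: can move to 23, which is L ⇒ W
n=27: can move to 24, which is L ⇒ W
n=28: can move to 23, which is L ⇒ W
n=29: can move to 24, which is L ⇒ W
n=30: can move to 24, which is L ⇒ W
n=31: can move to 23, which is L ⇒ W
n=32: can move to 24, which is L ⇒ W
n=33: moves to 30(W), 28(W), 27(W), 25(W); every one is W ⇒ L
n=34: moves to 31(W), 29(W), 28(W), 26(W); every one is W ⇒ L
n=35: moves to 32(W), 30(W), 29(W), 27(W); every one is W ⇒ L
n=36: can move to 33, which is L ⇒ W
n=37: can move to 34, which is L ⇒ W
n=38: can move to 35, which is L ⇒ W
The losing starting values of n are exactly the entries labelled L in this table (12 of them).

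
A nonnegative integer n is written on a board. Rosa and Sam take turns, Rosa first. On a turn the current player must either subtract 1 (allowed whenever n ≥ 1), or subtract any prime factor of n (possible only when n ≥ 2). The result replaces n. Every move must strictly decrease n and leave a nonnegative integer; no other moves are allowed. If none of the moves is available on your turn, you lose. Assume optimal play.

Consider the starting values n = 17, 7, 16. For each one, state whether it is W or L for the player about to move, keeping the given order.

17: W, 7: W, 16: L

Classify positions by backward induction: terminal positions (no move available) are L. From any other position, the mover wins iff some move reaches an L.
n=0: no move → L
n=1: reaches L-position 0 → W
n=2: reaches L-position 0 → W
n=3: reaches L-position 0 → W
n=4: only reaches 2(W), 3(W), all W → L
n=5: reaches L-position 0 → W
n=6: reaches L-position 4 → W
n=7: reaches L-position 0 → W
n=8: only reaches 6(W), 7(W), all W → L
n=9: reaches L-position 8 → W
n=10: reaches L-position 8 → W
n=11: reaches L-position 0 → W
n=12: only reaches 9(W), 10(W), 11(W), all W → L
n=13: reaches L-position 0 → W
n=14: reaches L-position 12 → W
n=15: reaches L-position 12 → W
n=16: only reaches 14(W), 15(W), all W → L
n=17: reaches L-position 0 → W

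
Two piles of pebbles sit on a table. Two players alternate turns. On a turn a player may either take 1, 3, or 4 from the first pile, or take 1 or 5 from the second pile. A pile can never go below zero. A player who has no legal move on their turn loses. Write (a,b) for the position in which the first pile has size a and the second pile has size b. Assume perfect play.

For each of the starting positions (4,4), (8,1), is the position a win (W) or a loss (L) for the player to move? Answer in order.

(4,4): W, (8,1): L

Positions with no move are L. A position that does have a move is losing for the player to move precisely when every available move leads to a winning position for the opponent. Fill in the labels:
No move ever increases a pile, so every position that can arise here has a ≤ 8 and b ≤ 4; it is enough to label the cells with 0 ≤ a ≤ 8 and 0 ≤ b ≤ 4.
Every move lowers a or b (never raises either), so fill the grid row by row in increasing a, and left to right within a row: each cell's successors are then already labelled.
      b=0  b=1  b=2  b=3  b=4
a=0:    L    W    L    W    L
a=1:    W    L    W    L    W
a=2:    L    W    L    W    L
a=3:    W    L    W    L    W
a=4:    W    W    W    W    W
a=5:    W    W    W    W    W
a=6:    W    W    W    W    W
a=7:    L    W    L    W    L
a=8:    W    L    W    L    W
Cells with no legal move (terminal, hence L): (0,0).
The remaining L cells, each justified by listing all of its moves:
(0,2): L (sole option (0,1)(W) is W)
(0,4): L (sole option (0,3)(W) is W)
(1,1): L (options (0,1)(W), (1,0)(W) are all W)
(1,3): L (options (0,3)(W), (1,2)(W) are all W)
(2,0): L (sole option (1,0)(W) is W)
(2,2): L (options (1,2)(W), (2,1)(W) are all W)
(2,4): L (options (1,4)(W), (2,3)(W) are all W)
(3,1): L (options (2,1)(W), (0,1)(W), (3,0)(W) are all W)
(3,3): L (options (2,3)(W), (0,3)(W), (3,2)(W) are all W)
(7,0): L (options (6,0)(W), (4,0)(W), (3,0)(W) are all W)
(7,2): L (options (6,2)(W), (4,2)(W), (3,2)(W), (7,1)(W) are all W)
(7,4): L (options (6,4)(W), (4,4)(W), (3,4)(W), (7,3)(W) are all W)
(8,1): L (options (7,1)(W), (5,1)(W), (4,1)(W), (8,0)(W) are all W)
(8,3): L (options (7,3)(W), (5,3)(W), (4,3)(W), (8,2)(W) are all W)
Every other cell has at least one move into one of the L cells above, so it is W.
(4,4): the move to (0,4) reaches an L cell, so W
(8,1): one of the L cells justified above, so L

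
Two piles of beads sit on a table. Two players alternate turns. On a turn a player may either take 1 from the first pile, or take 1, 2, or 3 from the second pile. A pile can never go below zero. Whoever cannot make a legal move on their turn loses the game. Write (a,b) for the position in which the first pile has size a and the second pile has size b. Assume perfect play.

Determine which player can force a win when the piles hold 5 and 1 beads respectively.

The second player wins.

Build the W/L table. Terminal = L. A non-terminal position is W if it has a move to some L; otherwise it is L.
No move ever increases a pile, so every position that can arise here has a ≤ 5 and b ≤ 1; it is enough to label the cells with 0 ≤ a ≤ 5 and 0 ≤ b ≤ 1.
Every move lowers a or b (never raises either), so fill the grid row by row in increasing a, and left to right within a row: each cell's successors are then already labelled.
      b=0  b=1
a=0:    L    W
a=1:    W    L
a=2:    L    W
a=3:    W    L
a=4:    L    W
a=5:    W    L
Cells with no legal move (terminal, hence L): (0,0).
The remaining L cells, each justified by listing all of its moves:
(1,1): moves to (0,1)(W), (1,0)(W); every one is W ⇒ L
(2,0): the only move is to (1,0)(W), a W ⇒ L
(3,1): moves to (2,1)(W), (3,0)(W); every one is W ⇒ L
(4,0): the only move is to (3,0)(W), a W ⇒ L
(5,1): moves to (4,1)(W), (5,0)(W); every one is W ⇒ L
Every other cell has at least one move into one of the L cells above, so it is W.
The starting position (5,1) is L: whatever the player to move does, the opponent receives a W position.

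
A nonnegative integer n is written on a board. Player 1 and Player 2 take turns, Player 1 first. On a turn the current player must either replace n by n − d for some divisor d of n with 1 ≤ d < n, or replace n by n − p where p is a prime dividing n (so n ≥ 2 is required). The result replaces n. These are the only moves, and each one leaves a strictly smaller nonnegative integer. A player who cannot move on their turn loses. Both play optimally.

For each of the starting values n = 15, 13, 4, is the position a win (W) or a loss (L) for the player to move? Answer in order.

Compute win/loss labels from the base case upward. A position with no move is L. Any other position is W if it can reach an L in one move, else L.
n=0: no move → L
n=1: no move → L
n=2: →0(L), so W
n=3: →0(L), so W
n=4: →2(W), 3(W) — all W, so L
n=5: →0(L), so W
n=6: →4(L), so W
n=7: →0(L), so W
n=8: →4(L), so W
n=9: →6(W), 8(W) — all W, so L
n=10: →9(L), so W
n=11: →0(L), so W
n=12: →9(L), so W
n=13: →0(L), so W
n=14: →7(W), 12(W), 13(W) — all W, so L
n=15: →14(L), so W

15: W, 13: W, 4: L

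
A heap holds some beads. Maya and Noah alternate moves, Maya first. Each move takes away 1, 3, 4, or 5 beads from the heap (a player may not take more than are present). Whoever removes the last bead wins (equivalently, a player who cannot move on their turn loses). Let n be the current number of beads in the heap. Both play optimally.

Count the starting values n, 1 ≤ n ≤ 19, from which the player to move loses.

Build the W/L table. Terminal = L. A non-terminal position is W if it has a move to some L; otherwise it is L.
n=0: no move → L
n=1: W (go to 0, an L position)
n=2: L (sole option 1(W) is W)
n=3: W (go to 2, an L position)
n=4: W (go to 0, an L position)
n=5: W (go to 2, an L position)
n=6: W (go to 2, an L position)
n=7: W (go to 2, an L position)
n=8: L (options 7(W), 5(W), 4(W), 3(W) are all W)
n=9: W (go to 8, an L position)
n=10: L (options 9(W), 7(W), 6(W), 5(W) are all W)
n=11: W (go to 10, an L position)
n=12: W (go to 8, an L position)
n=13: W (go to 10, an L position)
n=14: W (go to 10, an L position)
n=15: W (go to 10, an L position)
n=16: L (options 15(W), 13(W), 12(W), 11(W) are all W)
n=17: W (go to 16, an L position)
n=18: L (options 17(W), 15(W), 14(W), 13(W) are all W)
n=19: W (go to 18, an L position)
L entries with 1 ≤ n ≤ 19 (n=0 is outside the asked range and is not counted): n = 2, 8, 10, 16, 18; that makes 5.

5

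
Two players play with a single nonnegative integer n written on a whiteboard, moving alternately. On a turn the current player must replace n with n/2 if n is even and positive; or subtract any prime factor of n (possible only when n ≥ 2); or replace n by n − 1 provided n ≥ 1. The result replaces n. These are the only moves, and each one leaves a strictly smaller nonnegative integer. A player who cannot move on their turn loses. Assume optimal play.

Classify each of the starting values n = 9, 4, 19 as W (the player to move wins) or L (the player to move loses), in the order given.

9: L, 4: L, 19: W

Positions with no move are L. A position that does have a move is losing for the player to move precisely when every available move leads to a winning position for the opponent. Fill in the labels:
n=0: no move → L
n=1: can move to 0, which is L ⇒ W
n=2: can move to 0, which is L ⇒ W
n=3: can move to 0, which is L ⇒ W
n=4: moves to 2(W), 3(W); every one is W ⇒ L
n=5: can move to 0, which is L ⇒ W
n=6: can move to 4, which is L ⇒ W
n=7: can move to 0, which is L ⇒ W
n=8: can move to 4, which is L ⇒ W
n=9: moves to 6(W), 8(W); every one is W ⇒ L
n=10: can move to 9, which is L ⇒ W
n=11: can move to 0, which is L ⇒ W
n=12: can move to 9, which is L ⇒ W
n=13: can move to 0, which is L ⇒ W
n=14: moves to 7(W), 12(W), 13(W); every one is W ⇒ L
n=15: can move to 14, which is L ⇒ W
n=16: can move to 14, which is L ⇒ W
n=17: can move to 0, which is L ⇒ W
n=18: can move to 9, which is L ⇒ W
n=19: can move to 0, which is L ⇒ W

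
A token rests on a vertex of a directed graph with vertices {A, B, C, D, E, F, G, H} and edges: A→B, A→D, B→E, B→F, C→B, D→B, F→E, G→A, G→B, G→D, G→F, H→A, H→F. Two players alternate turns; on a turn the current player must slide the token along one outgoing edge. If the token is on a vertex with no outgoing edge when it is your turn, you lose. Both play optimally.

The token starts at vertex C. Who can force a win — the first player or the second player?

Build the W/L table. Terminal = L. A non-terminal position is W if it has a move to some L; otherwise it is L.
Every edge goes from a vertex to one that appears earlier in the order E, F, B, D, A, G, H, C, so processing vertices in that order labels each vertex after all of its successors.
E: no outgoing edge → L
F: reaches L-position E → W
B: reaches L-position E → W
D: only reaches B(W), which is W → L
A: reaches L-position D → W
G: reaches L-position D → W
H: only reaches A(W), F(W), all W → L
C: only reaches B(W), which is W → L
The starting position C is L: whatever the player to move does, the opponent receives a W position.

The second player wins.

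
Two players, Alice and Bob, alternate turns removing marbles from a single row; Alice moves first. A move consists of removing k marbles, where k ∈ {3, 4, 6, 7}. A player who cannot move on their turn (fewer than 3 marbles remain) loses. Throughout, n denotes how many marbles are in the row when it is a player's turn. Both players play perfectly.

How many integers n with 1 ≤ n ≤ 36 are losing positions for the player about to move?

11

Compute win/loss labels from the base case upward. A position with no move is L. Any other position is W if it can reach an L in one move, else L.
n=0: no move → L
n=1: no move → L
n=2: no move → L
n=3: can move to 0, which is L ⇒ W
n=4: can move to 1, which is L ⇒ W
n=5: can move to 2, which is L ⇒ W
n=6: can move to 2, which is L ⇒ W
n=7: can move to 1, which is L ⇒ W
n=8: can move to 2, which is L ⇒ W
n=9: can move to 2, which is L ⇒ W
n=10: moves to 7(W), 6(W), 4(W), 3(W); every one is W ⇒ L
n=11: moves to 8(W), 7(W), 5(W), 4(W); every one is W ⇒ L
n=12: moves to 9(W), 8(W), 6(W), 5(W); every one is W ⇒ L
n=13: can move to 10, which is L ⇒ W
n=14: can move to 11, which is L ⇒ W
n=15: can move to 12, which is L ⇒ W
n=16: can move to 12, which is L ⇒ W
n=17: can move to 11, which is L ⇒ W
n=18: can move to 12, which is L ⇒ W
n=19: can move to 12, which is L ⇒ W
n=20: moves to 17(W), 16(W), 14(W), 13(W); every one is W ⇒ L
n=21: moves to 18(W), 17(W), 15(W), 14(W); every one is W ⇒ L
n=22: moves to 19(W), 18(W), 16(W), 15(W); every one is W ⇒ L
n=23: can move to 20, which is L ⇒ W
n=24: can move to 21, which is L ⇒ W
n=25: can move to 22, which is L ⇒ W
n=26: can move to 22, which is L ⇒ W
n=27: can move to 21, which is L ⇒ W
n=28: can move to 22, which is L ⇒ W
n=29: can move to 22, which is L ⇒ W
n=30: moves to 27(W), 26(W), 24(W), 23(W); every one is W ⇒ L
n=31: moves to 28(W), 27(W), 25(W), 24(W); every one is W ⇒ L
n=32: moves to 29(W), 28(W), 26(W), 25(W); every one is W ⇒ L
n=33: can move to 30, which is L ⇒ W
n=34: can move to 31, which is L ⇒ W
n=35: can move to 32, which is L ⇒ W
n=36: can move to 32, which is L ⇒ W
L entries with 1 ≤ n ≤ 36 (n=0 is outside the asked range and is not counted): n = 1, 2, 10, 11, 12, 20, 21, 22, 30, 31, 32; that makes 11.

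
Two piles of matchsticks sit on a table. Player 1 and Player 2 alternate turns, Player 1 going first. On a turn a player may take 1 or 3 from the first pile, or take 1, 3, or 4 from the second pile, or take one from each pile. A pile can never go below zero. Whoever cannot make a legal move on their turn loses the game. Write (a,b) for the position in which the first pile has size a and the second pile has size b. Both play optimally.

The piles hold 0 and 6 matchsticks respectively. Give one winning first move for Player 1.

Move to (0,2).

Positions with no move are L. A position that does have a move is losing for the player to move precisely when every available move leads to a winning position for the opponent. Fill in the labels:
No move ever increases a pile, so every position that can arise here has a ≤ 0 and b ≤ 6; it is enough to label the cells with 0 ≤ a ≤ 0 and 0 ≤ b ≤ 6.
Every move lowers a or b (never raises either), so fill the grid row by row in increasing a, and left to right within a row: each cell's successors are then already labelled.
      b=0  b=1  b=2  b=3  b=4  b=5  b=6
a=0:    L    W    L    W    W    W    W
Cells with no legal move (terminal, hence L): (0,0).
The remaining L cells, each justified by listing all of its moves:
(0,2): L (sole option (0,1)(W) is W)
Every other cell has at least one move into one of the L cells above, so it is W.
From (0,6), the L positions reachable in one move are: (0,2).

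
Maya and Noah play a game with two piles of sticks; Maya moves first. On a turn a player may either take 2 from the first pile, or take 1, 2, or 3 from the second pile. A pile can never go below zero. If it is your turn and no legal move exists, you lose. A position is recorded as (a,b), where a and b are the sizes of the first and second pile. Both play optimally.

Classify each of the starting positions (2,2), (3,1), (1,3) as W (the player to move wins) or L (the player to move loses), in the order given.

Compute win/loss labels from the base case upward. A position with no move is L. Any other position is W if it can reach an L in one move, else L.
No move ever increases a pile, so every position that can arise here has a ≤ 3 and b ≤ 3; it is enough to label the cells with 0 ≤ a ≤ 3 and 0 ≤ b ≤ 3.
Every move lowers a or b (never raises either), so fill the grid row by row in increasing a, and left to right within a row: each cell's successors are then already labelled.
      b=0  b=1  b=2  b=3
a=0:    L    W    W    W
a=1:    L    W    W    W
a=2:    W    L    W    W
a=3:    W    L    W    W
Cells with no legal move (terminal, hence L): (0,0), (1,0).
The remaining L cells, each justified by listing all of its moves:
(2,1): L (options (0,1)(W), (2,0)(W) are all W)
(3,1): L (options (1,1)(W), (3,0)(W) are all W)
Every other cell has at least one move into one of the L cells above, so it is W.
(2,2): the move to (2,1) reaches an L cell, so W
(3,1): one of the L cells justified above, so L
(1,3): the move to (1,0) reaches an L cell, so W

(2,2): W, (3,1): L, (1,3): W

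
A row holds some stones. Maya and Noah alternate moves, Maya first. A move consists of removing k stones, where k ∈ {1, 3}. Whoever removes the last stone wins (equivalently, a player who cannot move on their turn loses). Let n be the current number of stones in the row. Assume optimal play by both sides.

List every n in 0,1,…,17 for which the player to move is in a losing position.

Positions with no move are L. A position that does have a move is losing for the player to move precisely when every available move leads to a winning position for the opponent. Fill in the labels:
n=0: no move → L
n=1: →0(L), so W
n=2: →1(W) only, which is W, so L
n=3: →2(L), so W
n=4: →3(W), 1(W) — all W, so L
n=5: →4(L), so W
n=6: →5(W), 3(W) — all W, so L
n=7: →6(L), so W
n=8: →7(W), 5(W) — all W, so L
n=9: →8(L), so W
n=10: →9(W), 7(W) — all W, so L
n=11: →10(L), so W
n=12: →11(W), 9(W) — all W, so L
n=13: →12(L), so W
n=14: →13(W), 11(W) — all W, so L
n=15: →14(L), so W
n=16: →15(W), 13(W) — all W, so L
n=17: →16(L), so W
The losing starting values of n are exactly the entries labelled L in this table (9 of them).

0, 2, 4, 6, 8, 10, 12, 14, 16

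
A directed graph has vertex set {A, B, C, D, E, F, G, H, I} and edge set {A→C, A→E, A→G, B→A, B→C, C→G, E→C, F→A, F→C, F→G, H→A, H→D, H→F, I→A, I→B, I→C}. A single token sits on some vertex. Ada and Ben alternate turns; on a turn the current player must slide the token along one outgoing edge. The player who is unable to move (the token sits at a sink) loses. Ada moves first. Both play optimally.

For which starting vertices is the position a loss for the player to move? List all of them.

B, D, E, G

Build the W/L table. Terminal = L. A non-terminal position is W if it has a move to some L; otherwise it is L.
Every edge goes from a vertex to one that appears earlier in the order D, G, C, E, A, F, B, H, I, so processing vertices in that order labels each vertex after all of its successors.
D: no outgoing edge → L
G: no outgoing edge → L
C: →G(L), so W
E: →C(W) only, which is W, so L
A: →E(L), so W
F: →G(L), so W
B: →A(W), C(W) — all W, so L
H: →D(L), so W
I: →B(L), so W
Reading off the rows marked L gives the requested list; there are 4 such vertices.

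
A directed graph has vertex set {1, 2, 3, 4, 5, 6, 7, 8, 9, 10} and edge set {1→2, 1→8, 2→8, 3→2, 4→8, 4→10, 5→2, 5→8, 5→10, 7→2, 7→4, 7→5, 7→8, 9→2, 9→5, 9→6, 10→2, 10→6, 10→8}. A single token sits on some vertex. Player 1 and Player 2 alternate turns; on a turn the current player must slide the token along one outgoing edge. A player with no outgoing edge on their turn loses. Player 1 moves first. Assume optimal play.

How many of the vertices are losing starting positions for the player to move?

3

Positions with no move are L. A position that does have a move is losing for the player to move precisely when every available move leads to a winning position for the opponent. Fill in the labels:
Every edge goes from a vertex to one that appears earlier in the order 8, 6, 2, 10, 5, 3, 4, 7, 9, 1, so processing vertices in that order labels each vertex after all of its successors.
8: no outgoing edge → L
6: no outgoing edge → L
2: can move to 8, which is L ⇒ W
10: can move to 6, which is L ⇒ W
5: can move to 8, which is L ⇒ W
3: the only move is to 2(W), a W ⇒ L
4: can move to 8, which is L ⇒ W
7: can move to 8, which is L ⇒ W
9: can move to 6, which is L ⇒ W
1: can move to 8, which is L ⇒ W
The L vertices are 3, 6, 8; that is 3 in all.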